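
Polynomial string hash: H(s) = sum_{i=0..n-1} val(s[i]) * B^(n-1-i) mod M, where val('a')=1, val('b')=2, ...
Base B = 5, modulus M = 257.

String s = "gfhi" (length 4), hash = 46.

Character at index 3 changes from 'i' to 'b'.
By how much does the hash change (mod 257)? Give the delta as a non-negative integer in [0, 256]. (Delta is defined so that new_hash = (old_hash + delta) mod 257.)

Delta formula: (val(new) - val(old)) * B^(n-1-k) mod M
  val('b') - val('i') = 2 - 9 = -7
  B^(n-1-k) = 5^0 mod 257 = 1
  Delta = -7 * 1 mod 257 = 250

Answer: 250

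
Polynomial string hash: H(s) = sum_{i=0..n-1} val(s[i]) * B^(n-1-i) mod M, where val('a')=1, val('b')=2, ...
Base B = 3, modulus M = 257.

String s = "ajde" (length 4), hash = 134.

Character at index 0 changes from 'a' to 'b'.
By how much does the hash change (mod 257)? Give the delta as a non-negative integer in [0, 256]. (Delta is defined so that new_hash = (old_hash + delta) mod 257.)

Delta formula: (val(new) - val(old)) * B^(n-1-k) mod M
  val('b') - val('a') = 2 - 1 = 1
  B^(n-1-k) = 3^3 mod 257 = 27
  Delta = 1 * 27 mod 257 = 27

Answer: 27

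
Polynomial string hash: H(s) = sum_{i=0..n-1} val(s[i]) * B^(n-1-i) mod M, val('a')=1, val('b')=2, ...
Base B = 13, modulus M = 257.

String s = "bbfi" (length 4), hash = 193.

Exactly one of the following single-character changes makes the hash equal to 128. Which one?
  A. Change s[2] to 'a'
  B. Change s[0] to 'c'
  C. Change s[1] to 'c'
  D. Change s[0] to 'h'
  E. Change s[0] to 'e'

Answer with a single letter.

Answer: A

Derivation:
Option A: s[2]='f'->'a', delta=(1-6)*13^1 mod 257 = 192, hash=193+192 mod 257 = 128 <-- target
Option B: s[0]='b'->'c', delta=(3-2)*13^3 mod 257 = 141, hash=193+141 mod 257 = 77
Option C: s[1]='b'->'c', delta=(3-2)*13^2 mod 257 = 169, hash=193+169 mod 257 = 105
Option D: s[0]='b'->'h', delta=(8-2)*13^3 mod 257 = 75, hash=193+75 mod 257 = 11
Option E: s[0]='b'->'e', delta=(5-2)*13^3 mod 257 = 166, hash=193+166 mod 257 = 102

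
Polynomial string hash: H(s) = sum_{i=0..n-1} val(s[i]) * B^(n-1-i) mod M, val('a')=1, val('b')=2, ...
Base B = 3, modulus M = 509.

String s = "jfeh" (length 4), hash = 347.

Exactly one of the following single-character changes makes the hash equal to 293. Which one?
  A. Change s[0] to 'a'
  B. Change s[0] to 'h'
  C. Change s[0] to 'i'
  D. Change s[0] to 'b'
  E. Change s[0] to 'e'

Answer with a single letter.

Option A: s[0]='j'->'a', delta=(1-10)*3^3 mod 509 = 266, hash=347+266 mod 509 = 104
Option B: s[0]='j'->'h', delta=(8-10)*3^3 mod 509 = 455, hash=347+455 mod 509 = 293 <-- target
Option C: s[0]='j'->'i', delta=(9-10)*3^3 mod 509 = 482, hash=347+482 mod 509 = 320
Option D: s[0]='j'->'b', delta=(2-10)*3^3 mod 509 = 293, hash=347+293 mod 509 = 131
Option E: s[0]='j'->'e', delta=(5-10)*3^3 mod 509 = 374, hash=347+374 mod 509 = 212

Answer: B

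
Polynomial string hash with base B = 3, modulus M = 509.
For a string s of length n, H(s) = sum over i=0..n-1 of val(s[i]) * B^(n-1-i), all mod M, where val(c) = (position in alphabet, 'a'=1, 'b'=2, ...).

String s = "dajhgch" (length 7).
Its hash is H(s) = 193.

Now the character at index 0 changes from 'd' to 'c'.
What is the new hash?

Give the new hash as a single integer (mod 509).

val('d') = 4, val('c') = 3
Position k = 0, exponent = n-1-k = 6
B^6 mod M = 3^6 mod 509 = 220
Delta = (3 - 4) * 220 mod 509 = 289
New hash = (193 + 289) mod 509 = 482

Answer: 482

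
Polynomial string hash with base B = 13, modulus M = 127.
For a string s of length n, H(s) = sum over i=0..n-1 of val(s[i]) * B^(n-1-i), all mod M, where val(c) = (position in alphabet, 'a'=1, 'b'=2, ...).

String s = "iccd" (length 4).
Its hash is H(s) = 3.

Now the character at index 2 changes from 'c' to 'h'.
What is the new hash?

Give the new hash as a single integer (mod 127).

val('c') = 3, val('h') = 8
Position k = 2, exponent = n-1-k = 1
B^1 mod M = 13^1 mod 127 = 13
Delta = (8 - 3) * 13 mod 127 = 65
New hash = (3 + 65) mod 127 = 68

Answer: 68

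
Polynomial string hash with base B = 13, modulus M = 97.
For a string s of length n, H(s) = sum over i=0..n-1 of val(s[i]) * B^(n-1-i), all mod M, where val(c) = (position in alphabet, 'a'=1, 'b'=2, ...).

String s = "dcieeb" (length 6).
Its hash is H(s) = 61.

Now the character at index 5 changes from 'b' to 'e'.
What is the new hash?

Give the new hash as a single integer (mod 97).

val('b') = 2, val('e') = 5
Position k = 5, exponent = n-1-k = 0
B^0 mod M = 13^0 mod 97 = 1
Delta = (5 - 2) * 1 mod 97 = 3
New hash = (61 + 3) mod 97 = 64

Answer: 64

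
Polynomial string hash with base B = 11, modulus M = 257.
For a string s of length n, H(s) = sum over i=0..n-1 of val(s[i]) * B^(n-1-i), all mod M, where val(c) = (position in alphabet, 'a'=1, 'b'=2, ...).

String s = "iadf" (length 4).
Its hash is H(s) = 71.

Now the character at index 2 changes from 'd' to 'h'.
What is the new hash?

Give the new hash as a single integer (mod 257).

Answer: 115

Derivation:
val('d') = 4, val('h') = 8
Position k = 2, exponent = n-1-k = 1
B^1 mod M = 11^1 mod 257 = 11
Delta = (8 - 4) * 11 mod 257 = 44
New hash = (71 + 44) mod 257 = 115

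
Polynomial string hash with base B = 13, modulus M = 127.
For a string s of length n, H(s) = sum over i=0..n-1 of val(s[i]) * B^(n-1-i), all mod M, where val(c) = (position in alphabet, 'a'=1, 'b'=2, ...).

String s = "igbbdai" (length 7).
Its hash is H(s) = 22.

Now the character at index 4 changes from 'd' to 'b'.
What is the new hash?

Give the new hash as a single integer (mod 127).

Answer: 65

Derivation:
val('d') = 4, val('b') = 2
Position k = 4, exponent = n-1-k = 2
B^2 mod M = 13^2 mod 127 = 42
Delta = (2 - 4) * 42 mod 127 = 43
New hash = (22 + 43) mod 127 = 65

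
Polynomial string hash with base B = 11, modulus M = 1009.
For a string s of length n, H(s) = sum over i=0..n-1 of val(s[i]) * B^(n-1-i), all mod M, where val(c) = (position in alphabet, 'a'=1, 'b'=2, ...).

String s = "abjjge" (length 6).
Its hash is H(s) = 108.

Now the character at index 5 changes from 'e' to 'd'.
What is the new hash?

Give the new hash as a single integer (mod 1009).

val('e') = 5, val('d') = 4
Position k = 5, exponent = n-1-k = 0
B^0 mod M = 11^0 mod 1009 = 1
Delta = (4 - 5) * 1 mod 1009 = 1008
New hash = (108 + 1008) mod 1009 = 107

Answer: 107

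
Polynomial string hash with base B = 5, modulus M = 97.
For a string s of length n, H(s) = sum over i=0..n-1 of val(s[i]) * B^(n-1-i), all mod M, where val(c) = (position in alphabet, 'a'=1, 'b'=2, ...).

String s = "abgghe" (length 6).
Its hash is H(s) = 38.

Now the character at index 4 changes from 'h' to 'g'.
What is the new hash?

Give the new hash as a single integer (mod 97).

Answer: 33

Derivation:
val('h') = 8, val('g') = 7
Position k = 4, exponent = n-1-k = 1
B^1 mod M = 5^1 mod 97 = 5
Delta = (7 - 8) * 5 mod 97 = 92
New hash = (38 + 92) mod 97 = 33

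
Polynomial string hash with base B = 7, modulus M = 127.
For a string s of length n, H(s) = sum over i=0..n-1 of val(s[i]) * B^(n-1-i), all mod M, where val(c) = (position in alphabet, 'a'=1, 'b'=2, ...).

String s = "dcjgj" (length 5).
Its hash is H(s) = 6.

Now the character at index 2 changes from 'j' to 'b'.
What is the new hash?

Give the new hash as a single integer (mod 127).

val('j') = 10, val('b') = 2
Position k = 2, exponent = n-1-k = 2
B^2 mod M = 7^2 mod 127 = 49
Delta = (2 - 10) * 49 mod 127 = 116
New hash = (6 + 116) mod 127 = 122

Answer: 122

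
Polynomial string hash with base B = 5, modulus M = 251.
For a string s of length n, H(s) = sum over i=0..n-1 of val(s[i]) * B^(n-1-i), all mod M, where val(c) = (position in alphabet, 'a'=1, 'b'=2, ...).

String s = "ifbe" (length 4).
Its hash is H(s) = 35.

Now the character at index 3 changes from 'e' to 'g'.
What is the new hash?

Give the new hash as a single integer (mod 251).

val('e') = 5, val('g') = 7
Position k = 3, exponent = n-1-k = 0
B^0 mod M = 5^0 mod 251 = 1
Delta = (7 - 5) * 1 mod 251 = 2
New hash = (35 + 2) mod 251 = 37

Answer: 37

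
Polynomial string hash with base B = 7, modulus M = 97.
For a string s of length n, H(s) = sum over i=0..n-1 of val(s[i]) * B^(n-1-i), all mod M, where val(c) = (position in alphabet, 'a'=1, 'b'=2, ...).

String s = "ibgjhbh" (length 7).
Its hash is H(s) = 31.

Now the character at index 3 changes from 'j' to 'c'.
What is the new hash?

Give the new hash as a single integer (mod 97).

Answer: 55

Derivation:
val('j') = 10, val('c') = 3
Position k = 3, exponent = n-1-k = 3
B^3 mod M = 7^3 mod 97 = 52
Delta = (3 - 10) * 52 mod 97 = 24
New hash = (31 + 24) mod 97 = 55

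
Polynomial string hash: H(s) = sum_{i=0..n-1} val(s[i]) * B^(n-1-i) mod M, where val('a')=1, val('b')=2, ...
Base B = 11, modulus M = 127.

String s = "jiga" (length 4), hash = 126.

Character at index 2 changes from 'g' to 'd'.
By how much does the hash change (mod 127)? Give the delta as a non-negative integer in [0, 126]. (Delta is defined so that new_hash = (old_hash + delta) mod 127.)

Answer: 94

Derivation:
Delta formula: (val(new) - val(old)) * B^(n-1-k) mod M
  val('d') - val('g') = 4 - 7 = -3
  B^(n-1-k) = 11^1 mod 127 = 11
  Delta = -3 * 11 mod 127 = 94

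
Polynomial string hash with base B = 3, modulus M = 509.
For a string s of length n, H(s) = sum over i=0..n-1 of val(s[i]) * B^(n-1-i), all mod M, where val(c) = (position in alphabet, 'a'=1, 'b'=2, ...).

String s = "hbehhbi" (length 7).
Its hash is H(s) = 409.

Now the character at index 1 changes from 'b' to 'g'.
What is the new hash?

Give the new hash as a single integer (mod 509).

val('b') = 2, val('g') = 7
Position k = 1, exponent = n-1-k = 5
B^5 mod M = 3^5 mod 509 = 243
Delta = (7 - 2) * 243 mod 509 = 197
New hash = (409 + 197) mod 509 = 97

Answer: 97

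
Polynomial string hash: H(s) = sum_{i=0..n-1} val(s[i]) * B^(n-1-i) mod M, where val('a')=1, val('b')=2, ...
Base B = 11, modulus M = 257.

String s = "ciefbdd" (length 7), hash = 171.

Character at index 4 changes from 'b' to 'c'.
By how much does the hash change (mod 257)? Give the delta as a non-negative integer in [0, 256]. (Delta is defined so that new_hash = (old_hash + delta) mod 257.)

Delta formula: (val(new) - val(old)) * B^(n-1-k) mod M
  val('c') - val('b') = 3 - 2 = 1
  B^(n-1-k) = 11^2 mod 257 = 121
  Delta = 1 * 121 mod 257 = 121

Answer: 121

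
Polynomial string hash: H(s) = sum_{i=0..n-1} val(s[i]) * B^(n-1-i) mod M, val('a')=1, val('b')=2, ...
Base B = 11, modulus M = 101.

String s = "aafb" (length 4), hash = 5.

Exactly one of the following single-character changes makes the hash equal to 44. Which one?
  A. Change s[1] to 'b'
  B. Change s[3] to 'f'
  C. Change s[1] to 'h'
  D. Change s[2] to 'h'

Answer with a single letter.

Answer: C

Derivation:
Option A: s[1]='a'->'b', delta=(2-1)*11^2 mod 101 = 20, hash=5+20 mod 101 = 25
Option B: s[3]='b'->'f', delta=(6-2)*11^0 mod 101 = 4, hash=5+4 mod 101 = 9
Option C: s[1]='a'->'h', delta=(8-1)*11^2 mod 101 = 39, hash=5+39 mod 101 = 44 <-- target
Option D: s[2]='f'->'h', delta=(8-6)*11^1 mod 101 = 22, hash=5+22 mod 101 = 27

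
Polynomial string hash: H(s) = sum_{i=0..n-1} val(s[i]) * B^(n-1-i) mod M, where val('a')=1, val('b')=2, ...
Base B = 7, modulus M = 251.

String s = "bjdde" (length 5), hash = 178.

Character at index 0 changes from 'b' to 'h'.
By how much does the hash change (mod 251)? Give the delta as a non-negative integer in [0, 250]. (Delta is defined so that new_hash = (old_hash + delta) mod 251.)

Answer: 99

Derivation:
Delta formula: (val(new) - val(old)) * B^(n-1-k) mod M
  val('h') - val('b') = 8 - 2 = 6
  B^(n-1-k) = 7^4 mod 251 = 142
  Delta = 6 * 142 mod 251 = 99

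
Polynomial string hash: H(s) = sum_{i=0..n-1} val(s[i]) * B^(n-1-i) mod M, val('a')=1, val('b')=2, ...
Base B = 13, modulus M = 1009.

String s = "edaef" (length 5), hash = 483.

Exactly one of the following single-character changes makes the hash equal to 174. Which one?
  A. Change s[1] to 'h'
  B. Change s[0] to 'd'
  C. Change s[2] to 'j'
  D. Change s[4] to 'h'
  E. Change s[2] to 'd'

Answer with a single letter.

Answer: B

Derivation:
Option A: s[1]='d'->'h', delta=(8-4)*13^3 mod 1009 = 716, hash=483+716 mod 1009 = 190
Option B: s[0]='e'->'d', delta=(4-5)*13^4 mod 1009 = 700, hash=483+700 mod 1009 = 174 <-- target
Option C: s[2]='a'->'j', delta=(10-1)*13^2 mod 1009 = 512, hash=483+512 mod 1009 = 995
Option D: s[4]='f'->'h', delta=(8-6)*13^0 mod 1009 = 2, hash=483+2 mod 1009 = 485
Option E: s[2]='a'->'d', delta=(4-1)*13^2 mod 1009 = 507, hash=483+507 mod 1009 = 990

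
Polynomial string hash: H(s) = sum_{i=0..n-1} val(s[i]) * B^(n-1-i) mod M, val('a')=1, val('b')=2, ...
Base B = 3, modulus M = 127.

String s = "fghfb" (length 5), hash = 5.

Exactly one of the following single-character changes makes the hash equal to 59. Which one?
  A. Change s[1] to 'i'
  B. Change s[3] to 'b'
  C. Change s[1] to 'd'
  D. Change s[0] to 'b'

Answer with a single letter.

Answer: A

Derivation:
Option A: s[1]='g'->'i', delta=(9-7)*3^3 mod 127 = 54, hash=5+54 mod 127 = 59 <-- target
Option B: s[3]='f'->'b', delta=(2-6)*3^1 mod 127 = 115, hash=5+115 mod 127 = 120
Option C: s[1]='g'->'d', delta=(4-7)*3^3 mod 127 = 46, hash=5+46 mod 127 = 51
Option D: s[0]='f'->'b', delta=(2-6)*3^4 mod 127 = 57, hash=5+57 mod 127 = 62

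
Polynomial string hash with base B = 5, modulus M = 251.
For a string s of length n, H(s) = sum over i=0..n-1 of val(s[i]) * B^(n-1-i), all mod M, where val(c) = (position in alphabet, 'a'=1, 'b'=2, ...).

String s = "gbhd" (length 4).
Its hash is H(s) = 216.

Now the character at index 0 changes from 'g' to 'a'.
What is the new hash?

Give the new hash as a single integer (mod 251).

Answer: 219

Derivation:
val('g') = 7, val('a') = 1
Position k = 0, exponent = n-1-k = 3
B^3 mod M = 5^3 mod 251 = 125
Delta = (1 - 7) * 125 mod 251 = 3
New hash = (216 + 3) mod 251 = 219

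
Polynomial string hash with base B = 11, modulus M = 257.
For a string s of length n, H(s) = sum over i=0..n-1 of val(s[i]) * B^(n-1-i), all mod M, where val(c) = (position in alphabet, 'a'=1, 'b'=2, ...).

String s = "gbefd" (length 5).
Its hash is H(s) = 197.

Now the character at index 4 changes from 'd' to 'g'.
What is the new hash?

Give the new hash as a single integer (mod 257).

val('d') = 4, val('g') = 7
Position k = 4, exponent = n-1-k = 0
B^0 mod M = 11^0 mod 257 = 1
Delta = (7 - 4) * 1 mod 257 = 3
New hash = (197 + 3) mod 257 = 200

Answer: 200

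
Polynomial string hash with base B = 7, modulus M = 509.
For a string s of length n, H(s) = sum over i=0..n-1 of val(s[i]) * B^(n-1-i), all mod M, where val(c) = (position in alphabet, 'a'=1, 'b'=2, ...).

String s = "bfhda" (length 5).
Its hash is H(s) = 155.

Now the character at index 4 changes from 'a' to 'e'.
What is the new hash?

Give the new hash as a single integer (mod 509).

val('a') = 1, val('e') = 5
Position k = 4, exponent = n-1-k = 0
B^0 mod M = 7^0 mod 509 = 1
Delta = (5 - 1) * 1 mod 509 = 4
New hash = (155 + 4) mod 509 = 159

Answer: 159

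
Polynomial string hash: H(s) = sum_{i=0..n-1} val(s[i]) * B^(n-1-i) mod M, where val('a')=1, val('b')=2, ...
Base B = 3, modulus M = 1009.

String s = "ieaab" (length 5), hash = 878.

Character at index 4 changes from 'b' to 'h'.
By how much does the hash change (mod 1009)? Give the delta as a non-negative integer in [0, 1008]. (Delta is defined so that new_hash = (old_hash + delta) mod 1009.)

Delta formula: (val(new) - val(old)) * B^(n-1-k) mod M
  val('h') - val('b') = 8 - 2 = 6
  B^(n-1-k) = 3^0 mod 1009 = 1
  Delta = 6 * 1 mod 1009 = 6

Answer: 6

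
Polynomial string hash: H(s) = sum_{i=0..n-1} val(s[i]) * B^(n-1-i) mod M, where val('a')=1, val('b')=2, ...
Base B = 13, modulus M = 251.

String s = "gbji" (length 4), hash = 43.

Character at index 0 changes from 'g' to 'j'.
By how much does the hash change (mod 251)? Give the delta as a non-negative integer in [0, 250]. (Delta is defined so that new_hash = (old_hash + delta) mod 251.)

Delta formula: (val(new) - val(old)) * B^(n-1-k) mod M
  val('j') - val('g') = 10 - 7 = 3
  B^(n-1-k) = 13^3 mod 251 = 189
  Delta = 3 * 189 mod 251 = 65

Answer: 65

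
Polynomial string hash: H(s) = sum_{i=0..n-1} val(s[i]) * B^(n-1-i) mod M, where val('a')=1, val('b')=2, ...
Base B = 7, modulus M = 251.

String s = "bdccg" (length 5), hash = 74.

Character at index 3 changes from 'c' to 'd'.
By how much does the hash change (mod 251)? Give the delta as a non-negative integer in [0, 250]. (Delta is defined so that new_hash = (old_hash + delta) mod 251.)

Delta formula: (val(new) - val(old)) * B^(n-1-k) mod M
  val('d') - val('c') = 4 - 3 = 1
  B^(n-1-k) = 7^1 mod 251 = 7
  Delta = 1 * 7 mod 251 = 7

Answer: 7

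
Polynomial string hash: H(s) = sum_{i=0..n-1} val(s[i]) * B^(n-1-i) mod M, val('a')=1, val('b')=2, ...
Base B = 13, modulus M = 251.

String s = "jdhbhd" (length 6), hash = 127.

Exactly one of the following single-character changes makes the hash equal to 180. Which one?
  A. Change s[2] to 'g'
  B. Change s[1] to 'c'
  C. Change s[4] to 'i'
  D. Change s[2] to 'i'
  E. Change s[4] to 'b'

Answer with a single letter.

Answer: B

Derivation:
Option A: s[2]='h'->'g', delta=(7-8)*13^3 mod 251 = 62, hash=127+62 mod 251 = 189
Option B: s[1]='d'->'c', delta=(3-4)*13^4 mod 251 = 53, hash=127+53 mod 251 = 180 <-- target
Option C: s[4]='h'->'i', delta=(9-8)*13^1 mod 251 = 13, hash=127+13 mod 251 = 140
Option D: s[2]='h'->'i', delta=(9-8)*13^3 mod 251 = 189, hash=127+189 mod 251 = 65
Option E: s[4]='h'->'b', delta=(2-8)*13^1 mod 251 = 173, hash=127+173 mod 251 = 49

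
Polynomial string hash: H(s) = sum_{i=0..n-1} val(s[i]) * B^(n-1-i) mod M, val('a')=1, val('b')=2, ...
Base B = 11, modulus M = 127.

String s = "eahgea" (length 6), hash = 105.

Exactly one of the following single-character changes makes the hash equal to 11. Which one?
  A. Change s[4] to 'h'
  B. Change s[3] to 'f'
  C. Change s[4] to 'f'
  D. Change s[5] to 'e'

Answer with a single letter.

Answer: A

Derivation:
Option A: s[4]='e'->'h', delta=(8-5)*11^1 mod 127 = 33, hash=105+33 mod 127 = 11 <-- target
Option B: s[3]='g'->'f', delta=(6-7)*11^2 mod 127 = 6, hash=105+6 mod 127 = 111
Option C: s[4]='e'->'f', delta=(6-5)*11^1 mod 127 = 11, hash=105+11 mod 127 = 116
Option D: s[5]='a'->'e', delta=(5-1)*11^0 mod 127 = 4, hash=105+4 mod 127 = 109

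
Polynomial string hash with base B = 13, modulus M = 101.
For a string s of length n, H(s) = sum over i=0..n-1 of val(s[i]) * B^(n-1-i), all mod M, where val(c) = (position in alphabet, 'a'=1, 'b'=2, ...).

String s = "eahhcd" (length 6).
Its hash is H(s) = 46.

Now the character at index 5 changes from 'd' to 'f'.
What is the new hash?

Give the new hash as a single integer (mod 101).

val('d') = 4, val('f') = 6
Position k = 5, exponent = n-1-k = 0
B^0 mod M = 13^0 mod 101 = 1
Delta = (6 - 4) * 1 mod 101 = 2
New hash = (46 + 2) mod 101 = 48

Answer: 48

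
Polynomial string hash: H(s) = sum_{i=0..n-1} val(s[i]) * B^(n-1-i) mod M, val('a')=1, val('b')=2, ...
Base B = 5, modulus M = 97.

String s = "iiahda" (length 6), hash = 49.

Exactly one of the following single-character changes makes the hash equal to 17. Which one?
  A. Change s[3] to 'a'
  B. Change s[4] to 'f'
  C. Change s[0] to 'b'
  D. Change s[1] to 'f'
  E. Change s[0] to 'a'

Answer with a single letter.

Option A: s[3]='h'->'a', delta=(1-8)*5^2 mod 97 = 19, hash=49+19 mod 97 = 68
Option B: s[4]='d'->'f', delta=(6-4)*5^1 mod 97 = 10, hash=49+10 mod 97 = 59
Option C: s[0]='i'->'b', delta=(2-9)*5^5 mod 97 = 47, hash=49+47 mod 97 = 96
Option D: s[1]='i'->'f', delta=(6-9)*5^4 mod 97 = 65, hash=49+65 mod 97 = 17 <-- target
Option E: s[0]='i'->'a', delta=(1-9)*5^5 mod 97 = 26, hash=49+26 mod 97 = 75

Answer: D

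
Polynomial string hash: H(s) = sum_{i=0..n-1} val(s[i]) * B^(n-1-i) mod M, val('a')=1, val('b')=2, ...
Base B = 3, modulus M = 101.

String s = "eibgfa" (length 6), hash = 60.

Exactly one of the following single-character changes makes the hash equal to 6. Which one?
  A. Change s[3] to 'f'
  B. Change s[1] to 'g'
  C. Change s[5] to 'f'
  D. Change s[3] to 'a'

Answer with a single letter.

Option A: s[3]='g'->'f', delta=(6-7)*3^2 mod 101 = 92, hash=60+92 mod 101 = 51
Option B: s[1]='i'->'g', delta=(7-9)*3^4 mod 101 = 40, hash=60+40 mod 101 = 100
Option C: s[5]='a'->'f', delta=(6-1)*3^0 mod 101 = 5, hash=60+5 mod 101 = 65
Option D: s[3]='g'->'a', delta=(1-7)*3^2 mod 101 = 47, hash=60+47 mod 101 = 6 <-- target

Answer: D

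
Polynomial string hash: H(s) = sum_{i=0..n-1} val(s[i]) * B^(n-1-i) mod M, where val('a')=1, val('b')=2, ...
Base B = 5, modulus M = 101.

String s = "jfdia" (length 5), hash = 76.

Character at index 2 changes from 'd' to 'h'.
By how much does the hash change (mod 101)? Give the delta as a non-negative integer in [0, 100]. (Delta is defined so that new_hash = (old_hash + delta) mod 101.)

Answer: 100

Derivation:
Delta formula: (val(new) - val(old)) * B^(n-1-k) mod M
  val('h') - val('d') = 8 - 4 = 4
  B^(n-1-k) = 5^2 mod 101 = 25
  Delta = 4 * 25 mod 101 = 100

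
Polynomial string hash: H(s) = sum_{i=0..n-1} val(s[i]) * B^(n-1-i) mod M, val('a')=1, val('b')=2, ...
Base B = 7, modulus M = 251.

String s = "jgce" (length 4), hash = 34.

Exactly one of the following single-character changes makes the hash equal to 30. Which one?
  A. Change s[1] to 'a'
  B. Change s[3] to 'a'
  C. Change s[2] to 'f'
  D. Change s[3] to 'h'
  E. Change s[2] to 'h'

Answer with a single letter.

Answer: B

Derivation:
Option A: s[1]='g'->'a', delta=(1-7)*7^2 mod 251 = 208, hash=34+208 mod 251 = 242
Option B: s[3]='e'->'a', delta=(1-5)*7^0 mod 251 = 247, hash=34+247 mod 251 = 30 <-- target
Option C: s[2]='c'->'f', delta=(6-3)*7^1 mod 251 = 21, hash=34+21 mod 251 = 55
Option D: s[3]='e'->'h', delta=(8-5)*7^0 mod 251 = 3, hash=34+3 mod 251 = 37
Option E: s[2]='c'->'h', delta=(8-3)*7^1 mod 251 = 35, hash=34+35 mod 251 = 69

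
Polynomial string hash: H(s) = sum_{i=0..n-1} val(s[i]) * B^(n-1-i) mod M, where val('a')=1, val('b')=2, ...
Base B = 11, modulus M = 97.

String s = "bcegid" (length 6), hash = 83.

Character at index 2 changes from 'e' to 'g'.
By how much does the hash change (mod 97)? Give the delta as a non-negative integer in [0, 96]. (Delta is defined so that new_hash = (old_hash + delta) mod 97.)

Delta formula: (val(new) - val(old)) * B^(n-1-k) mod M
  val('g') - val('e') = 7 - 5 = 2
  B^(n-1-k) = 11^3 mod 97 = 70
  Delta = 2 * 70 mod 97 = 43

Answer: 43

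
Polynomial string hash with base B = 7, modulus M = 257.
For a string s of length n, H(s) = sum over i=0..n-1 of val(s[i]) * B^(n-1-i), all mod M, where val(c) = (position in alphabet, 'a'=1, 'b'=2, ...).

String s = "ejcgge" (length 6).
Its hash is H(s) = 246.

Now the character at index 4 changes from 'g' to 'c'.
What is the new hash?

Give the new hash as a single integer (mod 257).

val('g') = 7, val('c') = 3
Position k = 4, exponent = n-1-k = 1
B^1 mod M = 7^1 mod 257 = 7
Delta = (3 - 7) * 7 mod 257 = 229
New hash = (246 + 229) mod 257 = 218

Answer: 218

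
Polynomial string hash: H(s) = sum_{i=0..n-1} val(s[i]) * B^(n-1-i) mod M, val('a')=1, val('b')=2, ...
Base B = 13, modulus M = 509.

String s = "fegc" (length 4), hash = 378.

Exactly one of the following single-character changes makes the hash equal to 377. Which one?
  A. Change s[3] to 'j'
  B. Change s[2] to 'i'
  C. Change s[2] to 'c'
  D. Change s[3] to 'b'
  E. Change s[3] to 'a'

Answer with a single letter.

Answer: D

Derivation:
Option A: s[3]='c'->'j', delta=(10-3)*13^0 mod 509 = 7, hash=378+7 mod 509 = 385
Option B: s[2]='g'->'i', delta=(9-7)*13^1 mod 509 = 26, hash=378+26 mod 509 = 404
Option C: s[2]='g'->'c', delta=(3-7)*13^1 mod 509 = 457, hash=378+457 mod 509 = 326
Option D: s[3]='c'->'b', delta=(2-3)*13^0 mod 509 = 508, hash=378+508 mod 509 = 377 <-- target
Option E: s[3]='c'->'a', delta=(1-3)*13^0 mod 509 = 507, hash=378+507 mod 509 = 376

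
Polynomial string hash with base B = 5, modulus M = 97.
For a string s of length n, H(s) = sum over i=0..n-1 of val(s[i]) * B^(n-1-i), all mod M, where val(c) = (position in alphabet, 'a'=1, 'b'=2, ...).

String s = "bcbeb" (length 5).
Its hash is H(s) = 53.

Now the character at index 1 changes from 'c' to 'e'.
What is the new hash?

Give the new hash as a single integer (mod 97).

val('c') = 3, val('e') = 5
Position k = 1, exponent = n-1-k = 3
B^3 mod M = 5^3 mod 97 = 28
Delta = (5 - 3) * 28 mod 97 = 56
New hash = (53 + 56) mod 97 = 12

Answer: 12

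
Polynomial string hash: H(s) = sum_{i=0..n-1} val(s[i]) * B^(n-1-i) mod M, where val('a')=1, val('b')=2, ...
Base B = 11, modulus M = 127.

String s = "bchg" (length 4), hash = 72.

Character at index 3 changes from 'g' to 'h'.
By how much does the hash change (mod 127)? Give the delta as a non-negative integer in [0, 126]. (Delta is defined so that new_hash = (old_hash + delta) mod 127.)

Delta formula: (val(new) - val(old)) * B^(n-1-k) mod M
  val('h') - val('g') = 8 - 7 = 1
  B^(n-1-k) = 11^0 mod 127 = 1
  Delta = 1 * 1 mod 127 = 1

Answer: 1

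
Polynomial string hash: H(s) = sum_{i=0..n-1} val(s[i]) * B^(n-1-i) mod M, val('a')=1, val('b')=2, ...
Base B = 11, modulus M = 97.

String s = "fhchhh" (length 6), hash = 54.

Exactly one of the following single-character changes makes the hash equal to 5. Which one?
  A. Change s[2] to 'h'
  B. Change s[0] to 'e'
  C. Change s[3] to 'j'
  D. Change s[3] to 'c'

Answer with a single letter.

Option A: s[2]='c'->'h', delta=(8-3)*11^3 mod 97 = 59, hash=54+59 mod 97 = 16
Option B: s[0]='f'->'e', delta=(5-6)*11^5 mod 97 = 66, hash=54+66 mod 97 = 23
Option C: s[3]='h'->'j', delta=(10-8)*11^2 mod 97 = 48, hash=54+48 mod 97 = 5 <-- target
Option D: s[3]='h'->'c', delta=(3-8)*11^2 mod 97 = 74, hash=54+74 mod 97 = 31

Answer: C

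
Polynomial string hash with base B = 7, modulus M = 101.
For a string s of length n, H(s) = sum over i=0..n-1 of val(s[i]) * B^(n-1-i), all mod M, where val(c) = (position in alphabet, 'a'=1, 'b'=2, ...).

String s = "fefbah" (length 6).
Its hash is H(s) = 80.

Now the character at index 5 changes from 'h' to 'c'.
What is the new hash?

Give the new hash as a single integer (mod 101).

Answer: 75

Derivation:
val('h') = 8, val('c') = 3
Position k = 5, exponent = n-1-k = 0
B^0 mod M = 7^0 mod 101 = 1
Delta = (3 - 8) * 1 mod 101 = 96
New hash = (80 + 96) mod 101 = 75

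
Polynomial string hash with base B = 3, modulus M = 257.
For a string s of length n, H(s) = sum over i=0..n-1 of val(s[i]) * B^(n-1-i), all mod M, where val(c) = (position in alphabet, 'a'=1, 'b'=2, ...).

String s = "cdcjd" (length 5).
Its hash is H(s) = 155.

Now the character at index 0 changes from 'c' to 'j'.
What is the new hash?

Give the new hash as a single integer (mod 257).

val('c') = 3, val('j') = 10
Position k = 0, exponent = n-1-k = 4
B^4 mod M = 3^4 mod 257 = 81
Delta = (10 - 3) * 81 mod 257 = 53
New hash = (155 + 53) mod 257 = 208

Answer: 208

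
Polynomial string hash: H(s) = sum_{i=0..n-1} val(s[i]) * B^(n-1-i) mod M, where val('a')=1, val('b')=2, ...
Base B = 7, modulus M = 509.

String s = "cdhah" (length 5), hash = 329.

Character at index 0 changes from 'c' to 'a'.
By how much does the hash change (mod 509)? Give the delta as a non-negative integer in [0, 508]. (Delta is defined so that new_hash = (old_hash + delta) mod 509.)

Answer: 288

Derivation:
Delta formula: (val(new) - val(old)) * B^(n-1-k) mod M
  val('a') - val('c') = 1 - 3 = -2
  B^(n-1-k) = 7^4 mod 509 = 365
  Delta = -2 * 365 mod 509 = 288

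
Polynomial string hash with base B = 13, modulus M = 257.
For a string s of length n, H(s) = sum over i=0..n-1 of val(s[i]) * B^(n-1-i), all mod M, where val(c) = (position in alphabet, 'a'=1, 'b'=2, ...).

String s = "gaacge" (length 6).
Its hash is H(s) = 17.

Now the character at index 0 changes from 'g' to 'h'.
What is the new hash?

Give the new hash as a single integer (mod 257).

val('g') = 7, val('h') = 8
Position k = 0, exponent = n-1-k = 5
B^5 mod M = 13^5 mod 257 = 185
Delta = (8 - 7) * 185 mod 257 = 185
New hash = (17 + 185) mod 257 = 202

Answer: 202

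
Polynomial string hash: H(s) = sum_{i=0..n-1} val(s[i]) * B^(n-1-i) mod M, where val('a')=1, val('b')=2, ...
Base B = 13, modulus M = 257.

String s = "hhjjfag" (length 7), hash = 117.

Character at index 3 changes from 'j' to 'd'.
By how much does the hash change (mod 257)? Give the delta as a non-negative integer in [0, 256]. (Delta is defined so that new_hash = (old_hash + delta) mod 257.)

Delta formula: (val(new) - val(old)) * B^(n-1-k) mod M
  val('d') - val('j') = 4 - 10 = -6
  B^(n-1-k) = 13^3 mod 257 = 141
  Delta = -6 * 141 mod 257 = 182

Answer: 182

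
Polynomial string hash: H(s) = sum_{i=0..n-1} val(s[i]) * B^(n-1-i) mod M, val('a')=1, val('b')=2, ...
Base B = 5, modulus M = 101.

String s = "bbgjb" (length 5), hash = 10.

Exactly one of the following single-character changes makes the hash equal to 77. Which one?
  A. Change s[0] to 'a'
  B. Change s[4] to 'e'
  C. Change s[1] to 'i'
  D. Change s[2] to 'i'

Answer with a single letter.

Answer: C

Derivation:
Option A: s[0]='b'->'a', delta=(1-2)*5^4 mod 101 = 82, hash=10+82 mod 101 = 92
Option B: s[4]='b'->'e', delta=(5-2)*5^0 mod 101 = 3, hash=10+3 mod 101 = 13
Option C: s[1]='b'->'i', delta=(9-2)*5^3 mod 101 = 67, hash=10+67 mod 101 = 77 <-- target
Option D: s[2]='g'->'i', delta=(9-7)*5^2 mod 101 = 50, hash=10+50 mod 101 = 60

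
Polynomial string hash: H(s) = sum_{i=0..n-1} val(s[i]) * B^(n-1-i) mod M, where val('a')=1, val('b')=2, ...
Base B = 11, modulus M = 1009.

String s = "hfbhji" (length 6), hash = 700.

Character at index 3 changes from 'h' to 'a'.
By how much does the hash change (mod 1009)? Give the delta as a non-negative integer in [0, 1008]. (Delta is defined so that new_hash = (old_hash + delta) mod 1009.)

Delta formula: (val(new) - val(old)) * B^(n-1-k) mod M
  val('a') - val('h') = 1 - 8 = -7
  B^(n-1-k) = 11^2 mod 1009 = 121
  Delta = -7 * 121 mod 1009 = 162

Answer: 162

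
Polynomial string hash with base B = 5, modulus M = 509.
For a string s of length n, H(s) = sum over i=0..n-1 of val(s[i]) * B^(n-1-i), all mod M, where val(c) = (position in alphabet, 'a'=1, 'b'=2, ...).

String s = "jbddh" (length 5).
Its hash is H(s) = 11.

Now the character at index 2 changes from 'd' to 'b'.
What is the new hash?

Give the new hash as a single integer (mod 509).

val('d') = 4, val('b') = 2
Position k = 2, exponent = n-1-k = 2
B^2 mod M = 5^2 mod 509 = 25
Delta = (2 - 4) * 25 mod 509 = 459
New hash = (11 + 459) mod 509 = 470

Answer: 470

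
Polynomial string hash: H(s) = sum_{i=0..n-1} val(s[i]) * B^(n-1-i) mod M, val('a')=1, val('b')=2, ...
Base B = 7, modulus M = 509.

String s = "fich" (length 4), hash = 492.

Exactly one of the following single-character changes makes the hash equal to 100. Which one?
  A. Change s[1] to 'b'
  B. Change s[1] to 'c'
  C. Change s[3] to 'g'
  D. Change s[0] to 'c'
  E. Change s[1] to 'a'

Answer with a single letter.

Option A: s[1]='i'->'b', delta=(2-9)*7^2 mod 509 = 166, hash=492+166 mod 509 = 149
Option B: s[1]='i'->'c', delta=(3-9)*7^2 mod 509 = 215, hash=492+215 mod 509 = 198
Option C: s[3]='h'->'g', delta=(7-8)*7^0 mod 509 = 508, hash=492+508 mod 509 = 491
Option D: s[0]='f'->'c', delta=(3-6)*7^3 mod 509 = 498, hash=492+498 mod 509 = 481
Option E: s[1]='i'->'a', delta=(1-9)*7^2 mod 509 = 117, hash=492+117 mod 509 = 100 <-- target

Answer: E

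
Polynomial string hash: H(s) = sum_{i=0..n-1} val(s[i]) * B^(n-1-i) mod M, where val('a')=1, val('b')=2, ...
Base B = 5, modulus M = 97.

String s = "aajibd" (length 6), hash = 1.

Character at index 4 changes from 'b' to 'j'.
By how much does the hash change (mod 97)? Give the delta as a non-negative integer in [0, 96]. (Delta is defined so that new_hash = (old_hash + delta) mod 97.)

Answer: 40

Derivation:
Delta formula: (val(new) - val(old)) * B^(n-1-k) mod M
  val('j') - val('b') = 10 - 2 = 8
  B^(n-1-k) = 5^1 mod 97 = 5
  Delta = 8 * 5 mod 97 = 40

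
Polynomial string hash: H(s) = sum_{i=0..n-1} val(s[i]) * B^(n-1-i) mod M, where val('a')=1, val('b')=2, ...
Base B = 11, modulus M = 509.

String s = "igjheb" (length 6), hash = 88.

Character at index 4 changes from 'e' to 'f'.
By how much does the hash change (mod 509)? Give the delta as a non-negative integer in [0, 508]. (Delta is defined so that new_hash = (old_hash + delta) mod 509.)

Delta formula: (val(new) - val(old)) * B^(n-1-k) mod M
  val('f') - val('e') = 6 - 5 = 1
  B^(n-1-k) = 11^1 mod 509 = 11
  Delta = 1 * 11 mod 509 = 11

Answer: 11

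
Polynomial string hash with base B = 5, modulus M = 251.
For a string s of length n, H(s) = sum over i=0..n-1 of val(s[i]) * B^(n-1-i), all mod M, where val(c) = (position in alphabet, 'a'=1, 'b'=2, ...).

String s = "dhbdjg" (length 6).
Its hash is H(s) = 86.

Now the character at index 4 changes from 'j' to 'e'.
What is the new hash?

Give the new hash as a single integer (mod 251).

val('j') = 10, val('e') = 5
Position k = 4, exponent = n-1-k = 1
B^1 mod M = 5^1 mod 251 = 5
Delta = (5 - 10) * 5 mod 251 = 226
New hash = (86 + 226) mod 251 = 61

Answer: 61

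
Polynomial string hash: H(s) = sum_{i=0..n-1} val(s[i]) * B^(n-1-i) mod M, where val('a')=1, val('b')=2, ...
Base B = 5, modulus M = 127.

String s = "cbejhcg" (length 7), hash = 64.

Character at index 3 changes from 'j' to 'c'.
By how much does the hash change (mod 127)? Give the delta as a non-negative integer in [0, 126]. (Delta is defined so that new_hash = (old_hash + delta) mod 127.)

Delta formula: (val(new) - val(old)) * B^(n-1-k) mod M
  val('c') - val('j') = 3 - 10 = -7
  B^(n-1-k) = 5^3 mod 127 = 125
  Delta = -7 * 125 mod 127 = 14

Answer: 14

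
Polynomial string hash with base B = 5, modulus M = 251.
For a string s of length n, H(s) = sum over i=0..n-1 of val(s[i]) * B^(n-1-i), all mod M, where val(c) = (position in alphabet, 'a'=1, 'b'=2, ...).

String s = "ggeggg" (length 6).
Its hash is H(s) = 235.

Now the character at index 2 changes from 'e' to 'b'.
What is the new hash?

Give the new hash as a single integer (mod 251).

val('e') = 5, val('b') = 2
Position k = 2, exponent = n-1-k = 3
B^3 mod M = 5^3 mod 251 = 125
Delta = (2 - 5) * 125 mod 251 = 127
New hash = (235 + 127) mod 251 = 111

Answer: 111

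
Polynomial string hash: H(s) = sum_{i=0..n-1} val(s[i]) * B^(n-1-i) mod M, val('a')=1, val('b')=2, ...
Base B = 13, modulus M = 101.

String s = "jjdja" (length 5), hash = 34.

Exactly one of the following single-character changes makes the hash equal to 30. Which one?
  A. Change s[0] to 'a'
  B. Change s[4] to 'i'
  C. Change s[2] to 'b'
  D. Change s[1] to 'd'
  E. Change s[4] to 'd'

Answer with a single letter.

Option A: s[0]='j'->'a', delta=(1-10)*13^4 mod 101 = 97, hash=34+97 mod 101 = 30 <-- target
Option B: s[4]='a'->'i', delta=(9-1)*13^0 mod 101 = 8, hash=34+8 mod 101 = 42
Option C: s[2]='d'->'b', delta=(2-4)*13^2 mod 101 = 66, hash=34+66 mod 101 = 100
Option D: s[1]='j'->'d', delta=(4-10)*13^3 mod 101 = 49, hash=34+49 mod 101 = 83
Option E: s[4]='a'->'d', delta=(4-1)*13^0 mod 101 = 3, hash=34+3 mod 101 = 37

Answer: A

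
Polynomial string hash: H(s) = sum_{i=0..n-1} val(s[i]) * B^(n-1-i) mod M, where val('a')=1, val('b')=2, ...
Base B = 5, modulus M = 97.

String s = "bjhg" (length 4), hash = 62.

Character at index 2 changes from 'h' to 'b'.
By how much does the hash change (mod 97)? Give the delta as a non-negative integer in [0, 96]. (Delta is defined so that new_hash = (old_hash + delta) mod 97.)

Answer: 67

Derivation:
Delta formula: (val(new) - val(old)) * B^(n-1-k) mod M
  val('b') - val('h') = 2 - 8 = -6
  B^(n-1-k) = 5^1 mod 97 = 5
  Delta = -6 * 5 mod 97 = 67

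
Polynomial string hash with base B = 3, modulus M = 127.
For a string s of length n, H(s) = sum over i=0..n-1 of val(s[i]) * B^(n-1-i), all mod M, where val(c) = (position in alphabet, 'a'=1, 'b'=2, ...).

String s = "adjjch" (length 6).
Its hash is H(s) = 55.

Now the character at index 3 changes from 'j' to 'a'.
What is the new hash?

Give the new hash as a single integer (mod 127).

Answer: 101

Derivation:
val('j') = 10, val('a') = 1
Position k = 3, exponent = n-1-k = 2
B^2 mod M = 3^2 mod 127 = 9
Delta = (1 - 10) * 9 mod 127 = 46
New hash = (55 + 46) mod 127 = 101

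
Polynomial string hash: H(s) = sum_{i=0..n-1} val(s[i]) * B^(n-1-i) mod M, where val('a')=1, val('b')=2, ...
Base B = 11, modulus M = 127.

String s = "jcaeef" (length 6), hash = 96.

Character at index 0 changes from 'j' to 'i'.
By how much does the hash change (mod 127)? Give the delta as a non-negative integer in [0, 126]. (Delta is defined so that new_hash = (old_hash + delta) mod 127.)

Answer: 112

Derivation:
Delta formula: (val(new) - val(old)) * B^(n-1-k) mod M
  val('i') - val('j') = 9 - 10 = -1
  B^(n-1-k) = 11^5 mod 127 = 15
  Delta = -1 * 15 mod 127 = 112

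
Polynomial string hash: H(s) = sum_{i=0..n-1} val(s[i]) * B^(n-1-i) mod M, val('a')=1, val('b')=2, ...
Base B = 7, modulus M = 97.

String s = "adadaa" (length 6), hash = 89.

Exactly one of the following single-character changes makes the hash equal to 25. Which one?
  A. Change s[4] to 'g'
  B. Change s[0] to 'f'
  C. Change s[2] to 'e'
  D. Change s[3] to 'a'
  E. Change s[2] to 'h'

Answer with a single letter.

Option A: s[4]='a'->'g', delta=(7-1)*7^1 mod 97 = 42, hash=89+42 mod 97 = 34
Option B: s[0]='a'->'f', delta=(6-1)*7^5 mod 97 = 33, hash=89+33 mod 97 = 25 <-- target
Option C: s[2]='a'->'e', delta=(5-1)*7^3 mod 97 = 14, hash=89+14 mod 97 = 6
Option D: s[3]='d'->'a', delta=(1-4)*7^2 mod 97 = 47, hash=89+47 mod 97 = 39
Option E: s[2]='a'->'h', delta=(8-1)*7^3 mod 97 = 73, hash=89+73 mod 97 = 65

Answer: B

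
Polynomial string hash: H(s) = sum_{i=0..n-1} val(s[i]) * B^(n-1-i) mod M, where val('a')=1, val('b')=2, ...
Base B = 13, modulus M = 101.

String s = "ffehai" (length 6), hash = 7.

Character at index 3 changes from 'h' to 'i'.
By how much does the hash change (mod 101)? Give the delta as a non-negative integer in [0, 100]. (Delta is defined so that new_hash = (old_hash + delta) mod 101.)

Delta formula: (val(new) - val(old)) * B^(n-1-k) mod M
  val('i') - val('h') = 9 - 8 = 1
  B^(n-1-k) = 13^2 mod 101 = 68
  Delta = 1 * 68 mod 101 = 68

Answer: 68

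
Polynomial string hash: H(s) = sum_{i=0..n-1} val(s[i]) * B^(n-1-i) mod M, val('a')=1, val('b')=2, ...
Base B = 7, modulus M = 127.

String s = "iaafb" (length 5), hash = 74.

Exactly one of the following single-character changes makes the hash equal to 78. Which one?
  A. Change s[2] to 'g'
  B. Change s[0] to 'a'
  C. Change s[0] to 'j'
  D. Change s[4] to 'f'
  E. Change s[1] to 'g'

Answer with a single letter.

Option A: s[2]='a'->'g', delta=(7-1)*7^2 mod 127 = 40, hash=74+40 mod 127 = 114
Option B: s[0]='i'->'a', delta=(1-9)*7^4 mod 127 = 96, hash=74+96 mod 127 = 43
Option C: s[0]='i'->'j', delta=(10-9)*7^4 mod 127 = 115, hash=74+115 mod 127 = 62
Option D: s[4]='b'->'f', delta=(6-2)*7^0 mod 127 = 4, hash=74+4 mod 127 = 78 <-- target
Option E: s[1]='a'->'g', delta=(7-1)*7^3 mod 127 = 26, hash=74+26 mod 127 = 100

Answer: D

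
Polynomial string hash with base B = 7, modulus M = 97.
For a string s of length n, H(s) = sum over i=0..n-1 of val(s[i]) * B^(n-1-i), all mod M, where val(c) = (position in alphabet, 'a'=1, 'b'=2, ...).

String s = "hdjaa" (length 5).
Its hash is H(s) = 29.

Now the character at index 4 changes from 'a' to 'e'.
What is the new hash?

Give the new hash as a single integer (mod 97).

Answer: 33

Derivation:
val('a') = 1, val('e') = 5
Position k = 4, exponent = n-1-k = 0
B^0 mod M = 7^0 mod 97 = 1
Delta = (5 - 1) * 1 mod 97 = 4
New hash = (29 + 4) mod 97 = 33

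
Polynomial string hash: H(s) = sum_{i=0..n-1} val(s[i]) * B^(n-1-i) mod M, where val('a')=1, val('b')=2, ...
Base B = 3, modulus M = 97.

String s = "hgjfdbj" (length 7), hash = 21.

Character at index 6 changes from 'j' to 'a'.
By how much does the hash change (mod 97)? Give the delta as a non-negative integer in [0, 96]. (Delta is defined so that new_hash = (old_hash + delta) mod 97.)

Answer: 88

Derivation:
Delta formula: (val(new) - val(old)) * B^(n-1-k) mod M
  val('a') - val('j') = 1 - 10 = -9
  B^(n-1-k) = 3^0 mod 97 = 1
  Delta = -9 * 1 mod 97 = 88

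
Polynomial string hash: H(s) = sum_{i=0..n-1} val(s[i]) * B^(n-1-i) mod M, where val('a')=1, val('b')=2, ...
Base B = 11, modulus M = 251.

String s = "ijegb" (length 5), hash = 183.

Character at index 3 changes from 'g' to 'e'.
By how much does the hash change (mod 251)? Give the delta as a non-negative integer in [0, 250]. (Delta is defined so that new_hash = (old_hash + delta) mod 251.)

Answer: 229

Derivation:
Delta formula: (val(new) - val(old)) * B^(n-1-k) mod M
  val('e') - val('g') = 5 - 7 = -2
  B^(n-1-k) = 11^1 mod 251 = 11
  Delta = -2 * 11 mod 251 = 229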